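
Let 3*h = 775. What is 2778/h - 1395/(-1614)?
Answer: 4844067/416950 ≈ 11.618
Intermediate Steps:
h = 775/3 (h = (⅓)*775 = 775/3 ≈ 258.33)
2778/h - 1395/(-1614) = 2778/(775/3) - 1395/(-1614) = 2778*(3/775) - 1395*(-1/1614) = 8334/775 + 465/538 = 4844067/416950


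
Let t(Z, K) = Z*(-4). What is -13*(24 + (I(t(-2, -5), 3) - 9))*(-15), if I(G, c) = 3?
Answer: 3510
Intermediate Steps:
t(Z, K) = -4*Z
-13*(24 + (I(t(-2, -5), 3) - 9))*(-15) = -13*(24 + (3 - 9))*(-15) = -13*(24 - 6)*(-15) = -13*18*(-15) = -234*(-15) = 3510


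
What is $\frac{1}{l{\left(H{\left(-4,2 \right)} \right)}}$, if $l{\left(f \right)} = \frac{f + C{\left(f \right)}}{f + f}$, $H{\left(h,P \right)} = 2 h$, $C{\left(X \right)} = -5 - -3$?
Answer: $\frac{8}{5} \approx 1.6$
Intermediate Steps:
$C{\left(X \right)} = -2$ ($C{\left(X \right)} = -5 + 3 = -2$)
$l{\left(f \right)} = \frac{-2 + f}{2 f}$ ($l{\left(f \right)} = \frac{f - 2}{f + f} = \frac{-2 + f}{2 f}$)
$\frac{1}{l{\left(H{\left(-4,2 \right)} \right)}} = \frac{1}{\frac{1}{2} \frac{1}{2 \left(-4\right)} \left(-2 + 2 \left(-4\right)\right)} = \frac{1}{\frac{1}{2} \frac{1}{-8} \left(-2 - 8\right)} = \frac{1}{\frac{1}{2} \left(- \frac{1}{8}\right) \left(-10\right)} = \frac{1}{\frac{5}{8}} = \frac{8}{5}$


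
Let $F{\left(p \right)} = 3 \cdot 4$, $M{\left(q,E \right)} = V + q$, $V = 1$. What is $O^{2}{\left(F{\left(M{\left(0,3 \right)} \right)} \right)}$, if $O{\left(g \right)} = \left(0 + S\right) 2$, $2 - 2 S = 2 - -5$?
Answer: $25$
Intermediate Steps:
$S = - \frac{5}{2}$ ($S = 1 - \frac{2 - -5}{2} = 1 - \frac{2 + 5}{2} = 1 - \frac{7}{2} = - \frac{5}{2} \approx -2.5$)
$M{\left(q,E \right)} = 1 + q$
$F{\left(p \right)} = 12$
$O{\left(g \right)} = -5$ ($O{\left(g \right)} = \left(0 - \frac{5}{2}\right) 2 = \left(- \frac{5}{2}\right) 2 = -5$)
$O^{2}{\left(F{\left(M{\left(0,3 \right)} \right)} \right)} = \left(-5\right)^{2} = 25$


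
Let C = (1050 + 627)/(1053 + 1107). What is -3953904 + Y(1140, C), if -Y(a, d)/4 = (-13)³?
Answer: -3945116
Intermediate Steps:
C = 559/720 (C = 1677/2160 = 1677*(1/2160) = 559/720 ≈ 0.77639)
Y(a, d) = 8788 (Y(a, d) = -4*(-13)³ = -4*(-2197) = 8788)
-3953904 + Y(1140, C) = -3953904 + 8788 = -3945116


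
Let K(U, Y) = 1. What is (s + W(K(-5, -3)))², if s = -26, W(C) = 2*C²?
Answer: 576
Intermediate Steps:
(s + W(K(-5, -3)))² = (-26 + 2*1²)² = (-26 + 2*1)² = (-26 + 2)² = (-24)² = 576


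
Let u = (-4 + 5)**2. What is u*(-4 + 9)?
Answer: 5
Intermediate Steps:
u = 1 (u = 1**2 = 1)
u*(-4 + 9) = 1*(-4 + 9) = 1*5 = 5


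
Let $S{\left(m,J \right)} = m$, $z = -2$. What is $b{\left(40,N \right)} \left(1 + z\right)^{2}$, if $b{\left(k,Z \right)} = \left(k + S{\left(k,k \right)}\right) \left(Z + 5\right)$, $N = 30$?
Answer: $2800$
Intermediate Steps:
$b{\left(k,Z \right)} = 2 k \left(5 + Z\right)$ ($b{\left(k,Z \right)} = \left(k + k\right) \left(Z + 5\right) = 2 k \left(5 + Z\right)$)
$b{\left(40,N \right)} \left(1 + z\right)^{2} = 2 \cdot 40 \left(5 + 30\right) \left(1 - 2\right)^{2} = 2 \cdot 40 \cdot 35 \left(-1\right)^{2} = 2800 \cdot 1 = 2800$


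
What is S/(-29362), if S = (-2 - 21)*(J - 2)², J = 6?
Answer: 184/14681 ≈ 0.012533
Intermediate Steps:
S = -368 (S = (-2 - 21)*(6 - 2)² = -23*4² = -23*16 = -368)
S/(-29362) = -368/(-29362) = -368*(-1/29362) = 184/14681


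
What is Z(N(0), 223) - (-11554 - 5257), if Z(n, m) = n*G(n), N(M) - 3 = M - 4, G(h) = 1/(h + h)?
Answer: 33623/2 ≈ 16812.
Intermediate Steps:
G(h) = 1/(2*h)
N(M) = -1 + M (N(M) = 3 + (M - 4) = 3 + (-4 + M) = -1 + M)
Z(n, m) = 1/2 (Z(n, m) = n*(1/(2*n)) = 1/2)
Z(N(0), 223) - (-11554 - 5257) = 1/2 - (-11554 - 5257) = 1/2 - 1*(-16811) = 1/2 + 16811 = 33623/2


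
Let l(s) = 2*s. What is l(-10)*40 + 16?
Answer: -784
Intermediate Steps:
l(-10)*40 + 16 = (2*(-10))*40 + 16 = -20*40 + 16 = -800 + 16 = -784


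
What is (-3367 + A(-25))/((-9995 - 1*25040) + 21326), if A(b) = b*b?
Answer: 2742/13709 ≈ 0.20001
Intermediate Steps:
A(b) = b²
(-3367 + A(-25))/((-9995 - 1*25040) + 21326) = (-3367 + (-25)²)/((-9995 - 1*25040) + 21326) = (-3367 + 625)/((-9995 - 25040) + 21326) = -2742/(-35035 + 21326) = -2742/(-13709) = -2742*(-1/13709) = 2742/13709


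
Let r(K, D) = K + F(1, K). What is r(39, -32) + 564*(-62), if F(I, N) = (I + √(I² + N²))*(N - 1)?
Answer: -34891 + 38*√1522 ≈ -33409.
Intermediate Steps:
F(I, N) = (-1 + N)*(I + √(I² + N²)) (F(I, N) = (I + √(I² + N²))*(-1 + N) = (-1 + N)*(I + √(I² + N²)))
r(K, D) = -1 - √(1 + K²) + 2*K + K*√(1 + K²) (r(K, D) = K + (-1*1 - √(1² + K²) + 1*K + K*√(1² + K²)) = K + (-1 - √(1 + K²) + K + K*√(1 + K²)) = K + (-1 + K - √(1 + K²) + K*√(1 + K²)) = -1 - √(1 + K²) + 2*K + K*√(1 + K²))
r(39, -32) + 564*(-62) = (-1 - √(1 + 39²) + 2*39 + 39*√(1 + 39²)) + 564*(-62) = (-1 - √(1 + 1521) + 78 + 39*√(1 + 1521)) - 34968 = (-1 - √1522 + 78 + 39*√1522) - 34968 = (77 + 38*√1522) - 34968 = -34891 + 38*√1522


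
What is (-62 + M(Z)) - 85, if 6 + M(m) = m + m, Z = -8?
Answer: -169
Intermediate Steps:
M(m) = -6 + 2*m (M(m) = -6 + (m + m) = -6 + 2*m)
(-62 + M(Z)) - 85 = (-62 + (-6 + 2*(-8))) - 85 = (-62 + (-6 - 16)) - 85 = (-62 - 22) - 85 = -84 - 85 = -169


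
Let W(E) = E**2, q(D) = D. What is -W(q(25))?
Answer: -625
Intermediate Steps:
-W(q(25)) = -1*25**2 = -1*625 = -625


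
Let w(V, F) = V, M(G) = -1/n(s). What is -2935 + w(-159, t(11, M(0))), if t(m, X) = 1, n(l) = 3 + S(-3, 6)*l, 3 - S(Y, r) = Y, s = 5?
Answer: -3094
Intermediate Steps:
S(Y, r) = 3 - Y
n(l) = 3 + 6*l (n(l) = 3 + (3 - 1*(-3))*l = 3 + (3 + 3)*l = 3 + 6*l)
M(G) = -1/33 (M(G) = -1/(3 + 6*5) = -1/(3 + 30) = -1/33)
-2935 + w(-159, t(11, M(0))) = -2935 - 159 = -3094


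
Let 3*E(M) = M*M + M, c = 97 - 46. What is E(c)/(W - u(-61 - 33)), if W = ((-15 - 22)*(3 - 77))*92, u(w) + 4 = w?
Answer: 442/125997 ≈ 0.0035080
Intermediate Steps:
u(w) = -4 + w
c = 51
E(M) = M/3 + M**2/3 (E(M) = (M*M + M)/3 = (M**2 + M)/3 = (M + M**2)/3 = M/3 + M**2/3)
W = 251896 (W = -37*(-74)*92 = 2738*92 = 251896)
E(c)/(W - u(-61 - 33)) = ((1/3)*51*(1 + 51))/(251896 - (-4 + (-61 - 33))) = ((1/3)*51*52)/(251896 - (-4 - 94)) = 884/(251896 - 1*(-98)) = 884/(251896 + 98) = 884/251994 = 884*(1/251994) = 442/125997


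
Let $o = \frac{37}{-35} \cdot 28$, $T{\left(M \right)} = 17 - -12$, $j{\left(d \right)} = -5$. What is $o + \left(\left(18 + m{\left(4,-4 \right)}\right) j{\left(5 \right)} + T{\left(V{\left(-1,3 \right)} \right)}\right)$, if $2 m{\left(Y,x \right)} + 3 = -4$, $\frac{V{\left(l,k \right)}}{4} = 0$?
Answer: $- \frac{731}{10} \approx -73.1$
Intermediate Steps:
$V{\left(l,k \right)} = 0$ ($V{\left(l,k \right)} = 4 \cdot 0 = 0$)
$T{\left(M \right)} = 29$ ($T{\left(M \right)} = 17 + 12 = 29$)
$m{\left(Y,x \right)} = - \frac{7}{2}$ ($m{\left(Y,x \right)} = - \frac{3}{2} + \frac{1}{2} \left(-4\right) = - \frac{3}{2} - 2 = - \frac{7}{2}$)
$o = - \frac{148}{5}$ ($o = 37 \left(- \frac{1}{35}\right) 28 = \left(- \frac{37}{35}\right) 28 = - \frac{148}{5} \approx -29.6$)
$o + \left(\left(18 + m{\left(4,-4 \right)}\right) j{\left(5 \right)} + T{\left(V{\left(-1,3 \right)} \right)}\right) = - \frac{148}{5} + \left(\left(18 - \frac{7}{2}\right) \left(-5\right) + 29\right) = - \frac{148}{5} + \left(\frac{29}{2} \left(-5\right) + 29\right) = - \frac{148}{5} + \left(- \frac{145}{2} + 29\right) = - \frac{148}{5} - \frac{87}{2} = - \frac{731}{10}$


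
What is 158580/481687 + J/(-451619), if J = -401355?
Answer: 264945226905/217539001253 ≈ 1.2179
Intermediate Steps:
158580/481687 + J/(-451619) = 158580/481687 - 401355/(-451619) = 158580*(1/481687) - 401355*(-1/451619) = 158580/481687 + 401355/451619 = 264945226905/217539001253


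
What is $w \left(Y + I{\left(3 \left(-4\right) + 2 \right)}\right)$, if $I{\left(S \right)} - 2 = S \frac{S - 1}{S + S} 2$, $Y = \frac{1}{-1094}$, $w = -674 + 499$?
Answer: $\frac{1723225}{1094} \approx 1575.2$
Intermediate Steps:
$w = -175$
$Y = - \frac{1}{1094} \approx -0.00091408$
$I{\left(S \right)} = 1 + S$ ($I{\left(S \right)} = 2 + S \frac{S - 1}{S + S} 2 = 2 + S \frac{-1 + S}{2 S} 2 = 2 + \left(- \frac{1}{2} + \frac{S}{2}\right) 2 = 2 + \left(-1 + S\right) = 1 + S$)
$w \left(Y + I{\left(3 \left(-4\right) + 2 \right)}\right) = - 175 \left(- \frac{1}{1094} + \left(1 + \left(3 \left(-4\right) + 2\right)\right)\right) = - 175 \left(- \frac{1}{1094} + \left(1 + \left(-12 + 2\right)\right)\right) = - 175 \left(- \frac{1}{1094} + \left(1 - 10\right)\right) = - 175 \left(- \frac{1}{1094} - 9\right) = \left(-175\right) \left(- \frac{9847}{1094}\right) = \frac{1723225}{1094}$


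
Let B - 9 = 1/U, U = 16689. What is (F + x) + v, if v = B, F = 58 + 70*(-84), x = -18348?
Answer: -403222928/16689 ≈ -24161.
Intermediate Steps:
B = 150202/16689 (B = 9 + 1/16689 = 150202/16689 ≈ 9.0001)
F = -5822 (F = 58 - 5880 = -5822)
v = 150202/16689 ≈ 9.0001
(F + x) + v = (-5822 - 18348) + 150202/16689 = -24170 + 150202/16689 = -403222928/16689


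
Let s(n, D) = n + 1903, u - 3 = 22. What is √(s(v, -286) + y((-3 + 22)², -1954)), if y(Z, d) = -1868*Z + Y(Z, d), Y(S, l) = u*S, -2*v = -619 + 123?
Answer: 2*I*√165793 ≈ 814.35*I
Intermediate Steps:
u = 25 (u = 3 + 22 = 25)
v = 248 (v = -(-619 + 123)/2 = -½*(-496) = 248)
Y(S, l) = 25*S
s(n, D) = 1903 + n
y(Z, d) = -1843*Z (y(Z, d) = -1868*Z + 25*Z = -1843*Z)
√(s(v, -286) + y((-3 + 22)², -1954)) = √((1903 + 248) - 1843*(-3 + 22)²) = √(2151 - 1843*19²) = √(2151 - 1843*361) = √(2151 - 665323) = √(-663172) = 2*I*√165793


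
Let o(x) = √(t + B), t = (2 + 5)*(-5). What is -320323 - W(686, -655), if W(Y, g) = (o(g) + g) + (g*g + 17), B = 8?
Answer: -748710 - 3*I*√3 ≈ -7.4871e+5 - 5.1962*I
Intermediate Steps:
t = -35 (t = 7*(-5) = -35)
o(x) = 3*I*√3 (o(x) = √(-35 + 8) = √(-27) = 3*I*√3)
W(Y, g) = 17 + g + g² + 3*I*√3 (W(Y, g) = (3*I*√3 + g) + (g*g + 17) = (g + 3*I*√3) + (g² + 17) = (g + 3*I*√3) + (17 + g²) = 17 + g + g² + 3*I*√3)
-320323 - W(686, -655) = -320323 - (17 - 655 + (-655)² + 3*I*√3) = -320323 - (17 - 655 + 429025 + 3*I*√3) = -320323 - (428387 + 3*I*√3) = -320323 + (-428387 - 3*I*√3) = -748710 - 3*I*√3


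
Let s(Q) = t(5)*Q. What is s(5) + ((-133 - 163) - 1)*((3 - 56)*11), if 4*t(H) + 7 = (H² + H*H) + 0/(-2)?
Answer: 692819/4 ≈ 1.7320e+5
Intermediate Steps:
t(H) = -7/4 + H²/2 (t(H) = -7/4 + ((H² + H*H) + 0/(-2))/4 = -7/4 + ((H² + H²) + 0*(-½))/4 = -7/4 + (2*H² + 0)/4 = -7/4 + (2*H²)/4 = -7/4 + H²/2)
s(Q) = 43*Q/4 (s(Q) = (-7/4 + (½)*5²)*Q = (-7/4 + (½)*25)*Q = (-7/4 + 25/2)*Q = 43*Q/4)
s(5) + ((-133 - 163) - 1)*((3 - 56)*11) = (43/4)*5 + ((-133 - 163) - 1)*((3 - 56)*11) = 215/4 + (-296 - 1)*(-53*11) = 215/4 - 297*(-583) = 215/4 + 173151 = 692819/4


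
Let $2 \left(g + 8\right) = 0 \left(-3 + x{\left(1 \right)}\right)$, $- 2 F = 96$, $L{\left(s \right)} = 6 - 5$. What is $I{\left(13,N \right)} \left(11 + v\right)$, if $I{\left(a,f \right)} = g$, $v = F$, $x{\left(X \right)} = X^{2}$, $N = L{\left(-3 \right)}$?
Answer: $296$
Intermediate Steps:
$L{\left(s \right)} = 1$
$N = 1$
$F = -48$ ($F = \left(- \frac{1}{2}\right) 96 = -48$)
$g = -8$ ($g = -8 + \frac{0 \left(-3 + 1^{2}\right)}{2} = -8 + \frac{0 \left(-3 + 1\right)}{2} = -8 + \frac{0 \left(-2\right)}{2} = -8 + \frac{1}{2} \cdot 0 = -8 + 0 = -8$)
$v = -48$
$I{\left(a,f \right)} = -8$
$I{\left(13,N \right)} \left(11 + v\right) = - 8 \left(11 - 48\right) = \left(-8\right) \left(-37\right) = 296$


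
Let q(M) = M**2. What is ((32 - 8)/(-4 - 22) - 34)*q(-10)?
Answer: -45400/13 ≈ -3492.3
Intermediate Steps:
((32 - 8)/(-4 - 22) - 34)*q(-10) = ((32 - 8)/(-4 - 22) - 34)*(-10)**2 = (24/(-26) - 34)*100 = (24*(-1/26) - 34)*100 = (-12/13 - 34)*100 = -454/13*100 = -45400/13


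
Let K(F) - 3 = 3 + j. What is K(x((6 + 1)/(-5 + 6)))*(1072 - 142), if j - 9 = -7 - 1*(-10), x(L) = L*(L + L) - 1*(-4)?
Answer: 16740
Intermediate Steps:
x(L) = 4 + 2*L**2 (x(L) = L*(2*L) + 4 = 2*L**2 + 4 = 4 + 2*L**2)
j = 12 (j = 9 + (-7 - 1*(-10)) = 9 + (-7 + 10) = 9 + 3 = 12)
K(F) = 18 (K(F) = 3 + (3 + 12) = 3 + 15 = 18)
K(x((6 + 1)/(-5 + 6)))*(1072 - 142) = 18*(1072 - 142) = 18*930 = 16740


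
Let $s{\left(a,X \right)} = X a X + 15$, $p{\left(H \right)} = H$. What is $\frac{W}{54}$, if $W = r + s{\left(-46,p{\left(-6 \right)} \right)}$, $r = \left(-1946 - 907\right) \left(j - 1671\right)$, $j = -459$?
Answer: $\frac{2025083}{18} \approx 1.125 \cdot 10^{5}$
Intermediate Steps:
$s{\left(a,X \right)} = 15 + a X^{2}$ ($s{\left(a,X \right)} = a X^{2} + 15 = 15 + a X^{2}$)
$r = 6076890$ ($r = \left(-1946 - 907\right) \left(-459 - 1671\right) = \left(-2853\right) \left(-2130\right) = 6076890$)
$W = 6075249$ ($W = 6076890 + \left(15 - 46 \left(-6\right)^{2}\right) = 6076890 + \left(15 - 1656\right) = 6076890 - 1641 = 6075249$)
$\frac{W}{54} = \frac{6075249}{54} = 6075249 \cdot \frac{1}{54} = \frac{2025083}{18}$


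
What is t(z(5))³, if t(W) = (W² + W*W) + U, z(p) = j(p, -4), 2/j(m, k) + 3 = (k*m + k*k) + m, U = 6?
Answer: 512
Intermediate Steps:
j(m, k) = 2/(-3 + m + k² + k*m) (j(m, k) = 2/(-3 + ((k*m + k*k) + m)) = 2/(-3 + ((k*m + k²) + m)) = 2/(-3 + ((k² + k*m) + m)) = 2/(-3 + (m + k² + k*m)) = 2/(-3 + m + k² + k*m))
z(p) = 2/(13 - 3*p) (z(p) = 2/(-3 + p + (-4)² - 4*p) = 2/(-3 + p + 16 - 4*p) = 2/(13 - 3*p))
t(W) = 6 + 2*W² (t(W) = (W² + W*W) + 6 = (W² + W²) + 6 = 2*W² + 6 = 6 + 2*W²)
t(z(5))³ = (6 + 2*(2/(13 - 3*5))²)³ = (6 + 2*(2/(13 - 15))²)³ = (6 + 2*(2/(-2))²)³ = (6 + 2*(2*(-½))²)³ = (6 + 2*(-1)²)³ = (6 + 2*1)³ = (6 + 2)³ = 8³ = 512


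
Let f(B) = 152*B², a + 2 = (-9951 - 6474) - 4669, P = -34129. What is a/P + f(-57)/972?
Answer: 468751214/921483 ≈ 508.69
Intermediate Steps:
a = -21096 (a = -2 + ((-9951 - 6474) - 4669) = -2 + (-16425 - 4669) = -2 - 21094 = -21096)
a/P + f(-57)/972 = -21096/(-34129) + (152*(-57)²)/972 = -21096*(-1/34129) + (152*3249)*(1/972) = 21096/34129 + 493848*(1/972) = 21096/34129 + 13718/27 = 468751214/921483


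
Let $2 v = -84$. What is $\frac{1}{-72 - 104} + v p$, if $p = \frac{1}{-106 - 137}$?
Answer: $\frac{2383}{14256} \approx 0.16716$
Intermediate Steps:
$p = - \frac{1}{243}$ ($p = \frac{1}{-243} = - \frac{1}{243} \approx -0.0041152$)
$v = -42$ ($v = \frac{1}{2} \left(-84\right) = -42$)
$\frac{1}{-72 - 104} + v p = \frac{1}{-72 - 104} - - \frac{14}{81} = \frac{1}{-176} + \frac{14}{81} = - \frac{1}{176} + \frac{14}{81} = \frac{2383}{14256}$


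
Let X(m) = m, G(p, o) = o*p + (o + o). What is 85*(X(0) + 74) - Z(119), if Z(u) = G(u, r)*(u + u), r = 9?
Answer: -252892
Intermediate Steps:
G(p, o) = 2*o + o*p (G(p, o) = o*p + 2*o = 2*o + o*p)
Z(u) = 2*u*(18 + 9*u) (Z(u) = (9*(2 + u))*(u + u) = (18 + 9*u)*(2*u) = 2*u*(18 + 9*u))
85*(X(0) + 74) - Z(119) = 85*(0 + 74) - 18*119*(2 + 119) = 85*74 - 18*119*121 = 6290 - 1*259182 = 6290 - 259182 = -252892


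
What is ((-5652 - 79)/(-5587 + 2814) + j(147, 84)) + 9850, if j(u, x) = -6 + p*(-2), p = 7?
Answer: 27264321/2773 ≈ 9832.1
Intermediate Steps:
j(u, x) = -20 (j(u, x) = -6 + 7*(-2) = -6 - 14 = -20)
((-5652 - 79)/(-5587 + 2814) + j(147, 84)) + 9850 = ((-5652 - 79)/(-5587 + 2814) - 20) + 9850 = (-5731/(-2773) - 20) + 9850 = (-5731*(-1/2773) - 20) + 9850 = (5731/2773 - 20) + 9850 = -49729/2773 + 9850 = 27264321/2773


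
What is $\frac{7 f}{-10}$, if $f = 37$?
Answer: $- \frac{259}{10} \approx -25.9$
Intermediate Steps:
$\frac{7 f}{-10} = \frac{7 \cdot 37}{-10} = 259 \left(- \frac{1}{10}\right) = - \frac{259}{10}$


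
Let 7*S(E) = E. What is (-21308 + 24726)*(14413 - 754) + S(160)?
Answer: 326805394/7 ≈ 4.6686e+7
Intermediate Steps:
S(E) = E/7
(-21308 + 24726)*(14413 - 754) + S(160) = (-21308 + 24726)*(14413 - 754) + (⅐)*160 = 3418*13659 + 160/7 = 46686462 + 160/7 = 326805394/7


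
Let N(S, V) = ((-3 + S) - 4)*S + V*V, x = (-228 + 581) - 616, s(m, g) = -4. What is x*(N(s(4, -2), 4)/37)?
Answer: -15780/37 ≈ -426.49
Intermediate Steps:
x = -263 (x = 353 - 616 = -263)
N(S, V) = V² + S*(-7 + S) (N(S, V) = (-7 + S)*S + V² = S*(-7 + S) + V² = V² + S*(-7 + S))
x*(N(s(4, -2), 4)/37) = -263*((-4)² + 4² - 7*(-4))/37 = -263*(16 + 16 + 28)/37 = -15780/37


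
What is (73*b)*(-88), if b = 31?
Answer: -199144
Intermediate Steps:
(73*b)*(-88) = (73*31)*(-88) = 2263*(-88) = -199144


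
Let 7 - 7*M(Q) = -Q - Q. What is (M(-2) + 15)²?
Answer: 11664/49 ≈ 238.04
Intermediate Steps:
M(Q) = 1 + 2*Q/7 (M(Q) = 1 - (-Q - Q)/7 = 1 - (-2)*Q/7 = 1 + 2*Q/7)
(M(-2) + 15)² = ((1 + (2/7)*(-2)) + 15)² = ((1 - 4/7) + 15)² = (3/7 + 15)² = (108/7)² = 11664/49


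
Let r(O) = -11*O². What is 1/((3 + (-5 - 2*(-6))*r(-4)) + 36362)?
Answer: 1/35133 ≈ 2.8463e-5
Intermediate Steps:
1/((3 + (-5 - 2*(-6))*r(-4)) + 36362) = 1/((3 + (-5 - 2*(-6))*(-11*(-4)²)) + 36362) = 1/((3 + (-5 + 12)*(-11*16)) + 36362) = 1/((3 + 7*(-176)) + 36362) = 1/((3 - 1232) + 36362) = 1/(-1229 + 36362) = 1/35133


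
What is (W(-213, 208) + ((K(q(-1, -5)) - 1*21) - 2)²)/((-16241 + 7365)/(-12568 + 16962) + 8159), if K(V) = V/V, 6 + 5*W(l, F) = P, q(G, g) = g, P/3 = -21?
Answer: 5165147/89604425 ≈ 0.057644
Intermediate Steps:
P = -63 (P = 3*(-21) = -63)
W(l, F) = -69/5 (W(l, F) = -6/5 + (⅕)*(-63) = -6/5 - 63/5 = -69/5)
K(V) = 1
(W(-213, 208) + ((K(q(-1, -5)) - 1*21) - 2)²)/((-16241 + 7365)/(-12568 + 16962) + 8159) = (-69/5 + ((1 - 1*21) - 2)²)/((-16241 + 7365)/(-12568 + 16962) + 8159) = (-69/5 + ((1 - 21) - 2)²)/(-8876/4394 + 8159) = (-69/5 + (-20 - 2)²)/(-8876*1/4394 + 8159) = (-69/5 + (-22)²)/(-4438/2197 + 8159) = (-69/5 + 484)/(17920885/2197) = (2351/5)*(2197/17920885) = 5165147/89604425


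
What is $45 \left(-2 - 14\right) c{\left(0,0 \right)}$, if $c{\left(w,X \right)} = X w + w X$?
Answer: $0$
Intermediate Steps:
$c{\left(w,X \right)} = 2 X w$ ($c{\left(w,X \right)} = X w + X w = 2 X w$)
$45 \left(-2 - 14\right) c{\left(0,0 \right)} = 45 \left(-2 - 14\right) 2 \cdot 0 \cdot 0 = 45 \left(-2 - 14\right) 0 = 45 \left(-16\right) 0 = \left(-720\right) 0 = 0$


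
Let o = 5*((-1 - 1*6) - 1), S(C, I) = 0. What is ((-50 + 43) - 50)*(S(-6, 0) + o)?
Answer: 2280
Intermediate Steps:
o = -40 (o = 5*((-1 - 6) - 1) = 5*(-7 - 1) = 5*(-8) = -40)
((-50 + 43) - 50)*(S(-6, 0) + o) = ((-50 + 43) - 50)*(0 - 40) = (-7 - 50)*(-40) = -57*(-40) = 2280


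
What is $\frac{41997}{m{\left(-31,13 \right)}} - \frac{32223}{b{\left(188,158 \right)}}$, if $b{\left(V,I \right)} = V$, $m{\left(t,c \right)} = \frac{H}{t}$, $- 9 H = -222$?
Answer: $- \frac{368330025}{6956} \approx -52951.0$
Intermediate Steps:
$H = \frac{74}{3}$ ($H = \left(- \frac{1}{9}\right) \left(-222\right) = \frac{74}{3} \approx 24.667$)
$m{\left(t,c \right)} = \frac{74}{3 t}$
$\frac{41997}{m{\left(-31,13 \right)}} - \frac{32223}{b{\left(188,158 \right)}} = \frac{41997}{\frac{74}{3} \frac{1}{-31}} - \frac{32223}{188} = \frac{41997}{\frac{74}{3} \left(- \frac{1}{31}\right)} - \frac{32223}{188} = \frac{41997}{- \frac{74}{93}} - \frac{32223}{188} = 41997 \left(- \frac{93}{74}\right) - \frac{32223}{188} = - \frac{3905721}{74} - \frac{32223}{188} = - \frac{368330025}{6956}$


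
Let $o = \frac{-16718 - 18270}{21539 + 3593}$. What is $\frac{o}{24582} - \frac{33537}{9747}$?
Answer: $- \frac{575536834459}{167267948598} \approx -3.4408$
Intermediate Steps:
$o = - \frac{8747}{6283}$ ($o = - \frac{34988}{25132} = \left(-34988\right) \frac{1}{25132} = - \frac{8747}{6283} \approx -1.3922$)
$\frac{o}{24582} - \frac{33537}{9747} = - \frac{8747}{6283 \cdot 24582} - \frac{33537}{9747} = \left(- \frac{8747}{6283}\right) \frac{1}{24582} - \frac{11179}{3249} = - \frac{8747}{154448706} - \frac{11179}{3249} = - \frac{575536834459}{167267948598}$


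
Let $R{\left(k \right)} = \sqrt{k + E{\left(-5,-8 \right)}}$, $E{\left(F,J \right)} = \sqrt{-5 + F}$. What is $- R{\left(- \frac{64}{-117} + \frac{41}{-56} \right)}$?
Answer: $- \frac{\sqrt{-220766 + 1192464 i \sqrt{10}}}{1092} \approx -1.2212 - 1.2948 i$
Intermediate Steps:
$R{\left(k \right)} = \sqrt{k + i \sqrt{10}}$ ($R{\left(k \right)} = \sqrt{k + \sqrt{-5 - 5}} = \sqrt{k + \sqrt{-10}} = \sqrt{k + i \sqrt{10}}$)
$- R{\left(- \frac{64}{-117} + \frac{41}{-56} \right)} = - \sqrt{\left(- \frac{64}{-117} + \frac{41}{-56}\right) + i \sqrt{10}} = - \sqrt{\left(\left(-64\right) \left(- \frac{1}{117}\right) + 41 \left(- \frac{1}{56}\right)\right) + i \sqrt{10}} = - \sqrt{\left(\frac{64}{117} - \frac{41}{56}\right) + i \sqrt{10}} = - \sqrt{- \frac{1213}{6552} + i \sqrt{10}}$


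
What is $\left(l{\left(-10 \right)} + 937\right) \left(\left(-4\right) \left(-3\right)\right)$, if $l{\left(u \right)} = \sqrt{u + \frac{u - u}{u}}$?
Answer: $11244 + 12 i \sqrt{10} \approx 11244.0 + 37.947 i$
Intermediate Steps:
$l{\left(u \right)} = \sqrt{u}$ ($l{\left(u \right)} = \sqrt{u + \frac{0}{u}} = \sqrt{u + 0} = \sqrt{u}$)
$\left(l{\left(-10 \right)} + 937\right) \left(\left(-4\right) \left(-3\right)\right) = \left(\sqrt{-10} + 937\right) \left(\left(-4\right) \left(-3\right)\right) = \left(i \sqrt{10} + 937\right) 12 = \left(937 + i \sqrt{10}\right) 12 = 11244 + 12 i \sqrt{10}$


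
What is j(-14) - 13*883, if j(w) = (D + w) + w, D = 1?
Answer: -11506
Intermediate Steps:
j(w) = 1 + 2*w (j(w) = (1 + w) + w = 1 + 2*w)
j(-14) - 13*883 = (1 + 2*(-14)) - 13*883 = (1 - 28) - 11479 = -27 - 11479 = -11506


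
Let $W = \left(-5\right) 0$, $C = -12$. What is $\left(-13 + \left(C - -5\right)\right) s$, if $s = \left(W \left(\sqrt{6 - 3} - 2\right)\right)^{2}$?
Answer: $0$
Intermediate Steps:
$W = 0$
$s = 0$ ($s = \left(0 \left(\sqrt{6 - 3} - 2\right)\right)^{2} = \left(0 \left(\sqrt{3} - 2\right)\right)^{2} = \left(0 \left(-2 + \sqrt{3}\right)\right)^{2} = 0^{2} = 0$)
$\left(-13 + \left(C - -5\right)\right) s = \left(-13 - 7\right) 0 = \left(-20\right) 0 = 0$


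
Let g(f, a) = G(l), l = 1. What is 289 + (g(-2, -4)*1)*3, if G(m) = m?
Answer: 292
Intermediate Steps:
g(f, a) = 1
289 + (g(-2, -4)*1)*3 = 289 + (1*1)*3 = 289 + 1*3 = 289 + 3 = 292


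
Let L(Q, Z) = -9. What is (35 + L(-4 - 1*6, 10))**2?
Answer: 676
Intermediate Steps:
(35 + L(-4 - 1*6, 10))**2 = (35 - 9)**2 = 26**2 = 676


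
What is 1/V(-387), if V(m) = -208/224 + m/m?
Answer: 14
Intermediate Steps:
V(m) = 1/14 (V(m) = -208*1/224 + 1 = -13/14 + 1 = 1/14)
1/V(-387) = 1/(1/14) = 14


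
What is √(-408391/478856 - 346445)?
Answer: I*√68720672325886/14084 ≈ 588.6*I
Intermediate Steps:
√(-408391/478856 - 346445) = √(-408391*1/478856 - 346445) = √(-24023/28168 - 346445) = √(-9758686783/28168) = I*√68720672325886/14084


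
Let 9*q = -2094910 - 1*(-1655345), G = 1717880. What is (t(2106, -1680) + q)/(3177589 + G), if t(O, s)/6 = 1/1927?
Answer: -847041701/84902118867 ≈ -0.0099767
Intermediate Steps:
q = -439565/9 (q = (-2094910 - 1*(-1655345))/9 = (-2094910 + 1655345)/9 = (⅑)*(-439565) = -439565/9 ≈ -48841.)
t(O, s) = 6/1927
(t(2106, -1680) + q)/(3177589 + G) = (6/1927 - 439565/9)/(3177589 + 1717880) = -847041701/17343/4895469 = -847041701/17343*1/4895469 = -847041701/84902118867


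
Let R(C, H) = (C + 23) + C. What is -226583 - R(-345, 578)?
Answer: -225916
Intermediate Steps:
R(C, H) = 23 + 2*C (R(C, H) = (23 + C) + C = 23 + 2*C)
-226583 - R(-345, 578) = -226583 - (23 + 2*(-345)) = -226583 - (23 - 690) = -226583 - 1*(-667) = -226583 + 667 = -225916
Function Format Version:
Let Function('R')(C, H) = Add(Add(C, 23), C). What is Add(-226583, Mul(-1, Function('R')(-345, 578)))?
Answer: -225916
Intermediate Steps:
Function('R')(C, H) = Add(23, Mul(2, C)) (Function('R')(C, H) = Add(Add(23, C), C) = Add(23, Mul(2, C)))
Add(-226583, Mul(-1, Function('R')(-345, 578))) = Add(-226583, Mul(-1, Add(23, Mul(2, -345)))) = Add(-226583, Mul(-1, Add(23, -690))) = Add(-226583, Mul(-1, -667)) = Add(-226583, 667) = -225916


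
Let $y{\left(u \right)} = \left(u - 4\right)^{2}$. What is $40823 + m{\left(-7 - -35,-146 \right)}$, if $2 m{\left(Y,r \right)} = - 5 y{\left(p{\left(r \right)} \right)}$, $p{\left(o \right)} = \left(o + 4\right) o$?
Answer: $-1074084137$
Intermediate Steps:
$p{\left(o \right)} = o \left(4 + o\right)$ ($p{\left(o \right)} = \left(4 + o\right) o = o \left(4 + o\right)$)
$y{\left(u \right)} = \left(-4 + u\right)^{2}$
$m{\left(Y,r \right)} = - \frac{5 \left(-4 + r \left(4 + r\right)\right)^{2}}{2}$ ($m{\left(Y,r \right)} = \frac{\left(-5\right) \left(-4 + r \left(4 + r\right)\right)^{2}}{2} = - \frac{5 \left(-4 + r \left(4 + r\right)\right)^{2}}{2}$)
$40823 + m{\left(-7 - -35,-146 \right)} = 40823 - \frac{5 \left(-4 - 146 \left(4 - 146\right)\right)^{2}}{2} = 40823 - \frac{5 \left(-4 - -20732\right)^{2}}{2} = 40823 - \frac{5 \left(-4 + 20732\right)^{2}}{2} = 40823 - \frac{5 \cdot 20728^{2}}{2} = 40823 - 1074124960 = -1074084137$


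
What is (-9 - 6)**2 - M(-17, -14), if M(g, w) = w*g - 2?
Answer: -11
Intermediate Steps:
M(g, w) = -2 + g*w (M(g, w) = g*w - 2 = -2 + g*w)
(-9 - 6)**2 - M(-17, -14) = (-9 - 6)**2 - (-2 - 17*(-14)) = (-15)**2 - (-2 + 238) = 225 - 1*236 = 225 - 236 = -11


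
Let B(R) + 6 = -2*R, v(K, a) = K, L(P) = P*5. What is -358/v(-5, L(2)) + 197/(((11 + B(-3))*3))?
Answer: 12799/165 ≈ 77.570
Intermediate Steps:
L(P) = 5*P
B(R) = -6 - 2*R
-358/v(-5, L(2)) + 197/(((11 + B(-3))*3)) = -358/(-5) + 197/(((11 + (-6 - 2*(-3)))*3)) = -358*(-⅕) + 197/(((11 + (-6 + 6))*3)) = 358/5 + 197/(((11 + 0)*3)) = 358/5 + 197/((11*3)) = 358/5 + 197/33 = 12799/165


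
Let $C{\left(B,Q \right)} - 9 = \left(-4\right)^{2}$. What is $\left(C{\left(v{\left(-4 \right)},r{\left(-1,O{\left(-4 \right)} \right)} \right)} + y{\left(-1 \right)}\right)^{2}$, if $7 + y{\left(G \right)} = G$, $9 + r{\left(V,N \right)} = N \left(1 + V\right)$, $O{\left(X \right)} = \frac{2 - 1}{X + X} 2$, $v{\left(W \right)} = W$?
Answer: $289$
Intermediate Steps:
$O{\left(X \right)} = \frac{1}{X}$ ($O{\left(X \right)} = 1 \frac{1}{2 X} 2 = \frac{1}{2 X} 2 = \frac{1}{X}$)
$r{\left(V,N \right)} = -9 + N \left(1 + V\right)$
$y{\left(G \right)} = -7 + G$
$C{\left(B,Q \right)} = 25$ ($C{\left(B,Q \right)} = 9 + \left(-4\right)^{2} = 9 + 16 = 25$)
$\left(C{\left(v{\left(-4 \right)},r{\left(-1,O{\left(-4 \right)} \right)} \right)} + y{\left(-1 \right)}\right)^{2} = \left(25 - 8\right)^{2} = 17^{2} = 289$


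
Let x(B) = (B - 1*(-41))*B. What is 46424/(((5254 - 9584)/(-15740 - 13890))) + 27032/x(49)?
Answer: 303313110388/954765 ≈ 3.1768e+5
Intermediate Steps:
x(B) = B*(41 + B) (x(B) = (B + 41)*B = (41 + B)*B = B*(41 + B))
46424/(((5254 - 9584)/(-15740 - 13890))) + 27032/x(49) = 46424/(((5254 - 9584)/(-15740 - 13890))) + 27032/((49*(41 + 49))) = 46424/((-4330/(-29630))) + 27032/((49*90)) = 46424/((-4330*(-1/29630))) + 27032/4410 = 46424/(433/2963) + 27032*(1/4410) = 46424*(2963/433) + 13516/2205 = 137554312/433 + 13516/2205 = 303313110388/954765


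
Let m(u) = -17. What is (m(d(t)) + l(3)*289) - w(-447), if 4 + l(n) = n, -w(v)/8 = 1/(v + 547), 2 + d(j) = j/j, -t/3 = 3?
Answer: -7648/25 ≈ -305.92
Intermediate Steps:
t = -9 (t = -3*3 = -9)
d(j) = -1 (d(j) = -2 + j/j = -2 + 1 = -1)
w(v) = -8/(547 + v) (w(v) = -8/(v + 547) = -8/(547 + v))
l(n) = -4 + n
(m(d(t)) + l(3)*289) - w(-447) = (-17 + (-4 + 3)*289) - (-8)/(547 - 447) = (-17 - 1*289) - (-8)/100 = (-17 - 289) - (-8)/100 = -306 - 1*(-2/25) = -306 + 2/25 = -7648/25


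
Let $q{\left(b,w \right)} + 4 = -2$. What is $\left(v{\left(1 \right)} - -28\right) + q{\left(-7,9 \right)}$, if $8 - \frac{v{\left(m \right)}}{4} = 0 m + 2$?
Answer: $46$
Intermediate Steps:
$v{\left(m \right)} = 24$ ($v{\left(m \right)} = 32 - 4 \left(0 m + 2\right) = 32 - 4 \left(0 + 2\right) = 32 - 8 = 24$)
$q{\left(b,w \right)} = -6$ ($q{\left(b,w \right)} = -4 - 2 = -6$)
$\left(v{\left(1 \right)} - -28\right) + q{\left(-7,9 \right)} = \left(24 - -28\right) - 6 = \left(24 + 28\right) - 6 = 52 - 6 = 46$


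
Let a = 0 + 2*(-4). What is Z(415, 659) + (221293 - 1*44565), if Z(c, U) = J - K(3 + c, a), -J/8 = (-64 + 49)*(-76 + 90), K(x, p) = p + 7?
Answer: 178409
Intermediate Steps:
a = -8 (a = 0 - 8 = -8)
K(x, p) = 7 + p
J = 1680 (J = -8*(-64 + 49)*(-76 + 90) = -(-120)*14 = -8*(-210) = 1680)
Z(c, U) = 1681 (Z(c, U) = 1680 - (7 - 8) = 1680 - 1*(-1) = 1680 + 1 = 1681)
Z(415, 659) + (221293 - 1*44565) = 1681 + (221293 - 1*44565) = 1681 + (221293 - 44565) = 1681 + 176728 = 178409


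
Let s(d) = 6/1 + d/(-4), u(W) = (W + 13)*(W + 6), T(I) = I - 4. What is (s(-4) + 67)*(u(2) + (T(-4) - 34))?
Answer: 5772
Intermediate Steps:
T(I) = -4 + I
u(W) = (6 + W)*(13 + W) (u(W) = (13 + W)*(6 + W) = (6 + W)*(13 + W))
s(d) = 6 - d/4 (s(d) = 6*1 + d*(-¼) = 6 - d/4)
(s(-4) + 67)*(u(2) + (T(-4) - 34)) = ((6 - ¼*(-4)) + 67)*((78 + 2² + 19*2) + ((-4 - 4) - 34)) = ((6 + 1) + 67)*((78 + 4 + 38) + (-8 - 34)) = (7 + 67)*(120 - 42) = 74*78 = 5772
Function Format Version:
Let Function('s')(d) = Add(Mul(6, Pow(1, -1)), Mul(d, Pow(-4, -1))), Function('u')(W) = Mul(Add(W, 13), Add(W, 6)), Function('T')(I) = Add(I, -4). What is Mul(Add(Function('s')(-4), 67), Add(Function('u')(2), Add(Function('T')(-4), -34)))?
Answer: 5772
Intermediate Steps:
Function('T')(I) = Add(-4, I)
Function('u')(W) = Mul(Add(6, W), Add(13, W)) (Function('u')(W) = Mul(Add(13, W), Add(6, W)) = Mul(Add(6, W), Add(13, W)))
Function('s')(d) = Add(6, Mul(Rational(-1, 4), d)) (Function('s')(d) = Add(Mul(6, 1), Mul(d, Rational(-1, 4))) = Add(6, Mul(Rational(-1, 4), d)))
Mul(Add(Function('s')(-4), 67), Add(Function('u')(2), Add(Function('T')(-4), -34))) = Mul(Add(Add(6, Mul(Rational(-1, 4), -4)), 67), Add(Add(78, Pow(2, 2), Mul(19, 2)), Add(Add(-4, -4), -34))) = Mul(Add(Add(6, 1), 67), Add(Add(78, 4, 38), Add(-8, -34))) = Mul(Add(7, 67), Add(120, -42)) = Mul(74, 78) = 5772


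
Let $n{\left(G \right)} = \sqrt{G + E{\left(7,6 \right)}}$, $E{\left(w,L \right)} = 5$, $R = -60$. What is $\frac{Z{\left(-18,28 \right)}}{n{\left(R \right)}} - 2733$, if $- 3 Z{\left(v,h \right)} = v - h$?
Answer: $-2733 - \frac{46 i \sqrt{55}}{165} \approx -2733.0 - 2.0675 i$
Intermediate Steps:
$Z{\left(v,h \right)} = - \frac{v}{3} + \frac{h}{3}$ ($Z{\left(v,h \right)} = - \frac{v - h}{3} = - \frac{v}{3} + \frac{h}{3}$)
$n{\left(G \right)} = \sqrt{5 + G}$ ($n{\left(G \right)} = \sqrt{G + 5} = \sqrt{5 + G}$)
$\frac{Z{\left(-18,28 \right)}}{n{\left(R \right)}} - 2733 = \frac{\left(- \frac{1}{3}\right) \left(-18\right) + \frac{1}{3} \cdot 28}{\sqrt{5 - 60}} - 2733 = \frac{6 + \frac{28}{3}}{\sqrt{-55}} - 2733 = \frac{46}{3 i \sqrt{55}} - 2733 = \frac{46 \left(- \frac{i \sqrt{55}}{55}\right)}{3} - 2733 = - \frac{46 i \sqrt{55}}{165} - 2733 = -2733 - \frac{46 i \sqrt{55}}{165}$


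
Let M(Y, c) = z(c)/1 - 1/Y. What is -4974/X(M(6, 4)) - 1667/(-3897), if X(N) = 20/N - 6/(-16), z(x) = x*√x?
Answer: -2428809187/1430199 ≈ -1698.2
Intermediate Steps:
z(x) = x^(3/2)
M(Y, c) = c^(3/2) - 1/Y (M(Y, c) = c^(3/2)/1 - 1/Y = c^(3/2)*1 - 1/Y = c^(3/2) - 1/Y)
X(N) = 3/8 + 20/N (X(N) = 20/N - 6*(-1/16) = 20/N + 3/8 = 3/8 + 20/N)
-4974/X(M(6, 4)) - 1667/(-3897) = -4974/(3/8 + 20/(4^(3/2) - 1/6)) - 1667/(-3897) = -4974/(3/8 + 20/(8 - 1*⅙)) - 1667*(-1/3897) = -4974/(3/8 + 20/(8 - ⅙)) + 1667/3897 = -4974/(3/8 + 20/(47/6)) + 1667/3897 = -4974/(3/8 + 20*(6/47)) + 1667/3897 = -4974/(3/8 + 120/47) + 1667/3897 = -4974/1101/376 + 1667/3897 = -4974*376/1101 + 1667/3897 = -623408/367 + 1667/3897 = -2428809187/1430199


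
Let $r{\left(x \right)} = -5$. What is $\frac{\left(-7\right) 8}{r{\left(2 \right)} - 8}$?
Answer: $\frac{56}{13} \approx 4.3077$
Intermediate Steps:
$\frac{\left(-7\right) 8}{r{\left(2 \right)} - 8} = \frac{\left(-7\right) 8}{-5 - 8} = - \frac{56}{-13} = \left(-56\right) \left(- \frac{1}{13}\right) = \frac{56}{13}$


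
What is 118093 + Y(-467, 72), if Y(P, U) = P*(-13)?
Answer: 124164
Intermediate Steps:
Y(P, U) = -13*P
118093 + Y(-467, 72) = 118093 - 13*(-467) = 118093 + 6071 = 124164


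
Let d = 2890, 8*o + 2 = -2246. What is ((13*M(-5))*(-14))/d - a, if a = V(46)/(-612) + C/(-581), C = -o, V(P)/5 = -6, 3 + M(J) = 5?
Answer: 1554893/5037270 ≈ 0.30868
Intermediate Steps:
o = -281 (o = -1/4 + (1/8)*(-2246) = -1/4 - 1123/4 = -281)
M(J) = 2 (M(J) = -3 + 5 = 2)
V(P) = -30 (V(P) = 5*(-6) = -30)
C = 281 (C = -1*(-281) = 281)
a = -25757/59262 (a = -30/(-612) + 281/(-581) = -30*(-1/612) + 281*(-1/581) = 5/102 - 281/581 = -25757/59262 ≈ -0.43463)
((13*M(-5))*(-14))/d - a = ((13*2)*(-14))/2890 - 1*(-25757/59262) = (26*(-14))*(1/2890) + 25757/59262 = -364*1/2890 + 25757/59262 = -182/1445 + 25757/59262 = 1554893/5037270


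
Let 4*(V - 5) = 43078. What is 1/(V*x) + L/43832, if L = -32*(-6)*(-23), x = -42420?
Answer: -252293973559/2504200454910 ≈ -0.10075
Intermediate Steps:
L = -4416 (L = 192*(-23) = -4416)
V = 21549/2 (V = 5 + (¼)*43078 = 5 + 21539/2 = 21549/2 ≈ 10775.)
1/(V*x) + L/43832 = 1/((21549/2)*(-42420)) - 4416/43832 = (2/21549)*(-1/42420) - 4416*1/43832 = -1/457054290 - 552/5479 = -252293973559/2504200454910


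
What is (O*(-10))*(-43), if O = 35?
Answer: 15050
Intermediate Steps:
(O*(-10))*(-43) = (35*(-10))*(-43) = -350*(-43) = 15050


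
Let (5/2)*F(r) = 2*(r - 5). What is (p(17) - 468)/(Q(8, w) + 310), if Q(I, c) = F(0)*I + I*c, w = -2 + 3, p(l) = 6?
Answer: -21/13 ≈ -1.6154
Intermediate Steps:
w = 1
F(r) = -4 + 4*r/5 (F(r) = 2*(2*(r - 5))/5 = 2*(2*(-5 + r))/5 = 2*(-10 + 2*r)/5 = -4 + 4*r/5)
Q(I, c) = -4*I + I*c (Q(I, c) = (-4 + (⅘)*0)*I + I*c = (-4 + 0)*I + I*c = -4*I + I*c)
(p(17) - 468)/(Q(8, w) + 310) = (6 - 468)/(8*(-4 + 1) + 310) = -462/(8*(-3) + 310) = -462/(-24 + 310) = -462/286 = -462*1/286 = -21/13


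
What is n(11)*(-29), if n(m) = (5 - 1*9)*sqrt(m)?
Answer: 116*sqrt(11) ≈ 384.73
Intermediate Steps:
n(m) = -4*sqrt(m) (n(m) = (5 - 9)*sqrt(m) = -4*sqrt(m))
n(11)*(-29) = -4*sqrt(11)*(-29) = 116*sqrt(11)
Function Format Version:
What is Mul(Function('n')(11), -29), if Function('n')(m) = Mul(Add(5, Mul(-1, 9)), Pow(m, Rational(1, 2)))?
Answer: Mul(116, Pow(11, Rational(1, 2))) ≈ 384.73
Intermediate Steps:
Function('n')(m) = Mul(-4, Pow(m, Rational(1, 2))) (Function('n')(m) = Mul(Add(5, -9), Pow(m, Rational(1, 2))) = Mul(-4, Pow(m, Rational(1, 2))))
Mul(Function('n')(11), -29) = Mul(Mul(-4, Pow(11, Rational(1, 2))), -29) = Mul(116, Pow(11, Rational(1, 2)))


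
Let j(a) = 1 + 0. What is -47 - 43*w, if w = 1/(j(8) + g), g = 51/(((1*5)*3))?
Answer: -1249/22 ≈ -56.773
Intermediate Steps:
j(a) = 1
g = 17/5 (g = 51/((5*3)) = 51/15 = 51*(1/15) = 17/5 ≈ 3.4000)
w = 5/22 (w = 1/(1 + 17/5) = 1/(22/5) = 5/22 ≈ 0.22727)
-47 - 43*w = -47 - 43*5/22 = -47 - 215/22 = -1249/22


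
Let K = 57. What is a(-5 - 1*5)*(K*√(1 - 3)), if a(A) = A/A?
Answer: 57*I*√2 ≈ 80.61*I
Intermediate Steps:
a(A) = 1
a(-5 - 1*5)*(K*√(1 - 3)) = 1*(57*√(1 - 3)) = 1*(57*√(-2)) = 1*(57*(I*√2)) = 1*(57*I*√2) = 57*I*√2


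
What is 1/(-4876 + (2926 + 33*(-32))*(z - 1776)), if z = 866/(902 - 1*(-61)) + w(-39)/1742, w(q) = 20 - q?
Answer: -838773/2788292004193 ≈ -3.0082e-7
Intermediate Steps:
z = 1565389/1677546 (z = 866/(902 - 1*(-61)) + (20 - 1*(-39))/1742 = 866/(902 + 61) + (20 + 39)*(1/1742) = 866/963 + 59*(1/1742) = 866*(1/963) + 59/1742 = 866/963 + 59/1742 = 1565389/1677546 ≈ 0.93314)
1/(-4876 + (2926 + 33*(-32))*(z - 1776)) = 1/(-4876 + (2926 + 33*(-32))*(1565389/1677546 - 1776)) = 1/(-4876 + (2926 - 1056)*(-2977756307/1677546)) = 1/(-4876 + 1870*(-2977756307/1677546)) = 1/(-4876 - 2784202147045/838773) = 1/(-2788292004193/838773) = -838773/2788292004193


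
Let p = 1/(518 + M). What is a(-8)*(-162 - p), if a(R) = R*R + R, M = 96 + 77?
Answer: -6268808/691 ≈ -9072.1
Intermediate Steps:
M = 173
a(R) = R + R**2 (a(R) = R**2 + R = R + R**2)
p = 1/691 (p = 1/(518 + 173) = 1/691 ≈ 0.0014472)
a(-8)*(-162 - p) = (-8*(1 - 8))*(-162 - 1*1/691) = (-8*(-7))*(-162 - 1/691) = 56*(-111943/691) = -6268808/691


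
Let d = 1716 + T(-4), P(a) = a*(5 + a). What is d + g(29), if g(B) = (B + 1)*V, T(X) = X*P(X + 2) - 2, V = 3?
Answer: 1828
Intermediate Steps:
T(X) = -2 + X*(2 + X)*(7 + X) (T(X) = X*((X + 2)*(5 + (X + 2))) - 2 = X*((2 + X)*(5 + (2 + X))) - 2 = X*((2 + X)*(7 + X)) - 2 = X*(2 + X)*(7 + X) - 2 = -2 + X*(2 + X)*(7 + X))
g(B) = 3 + 3*B (g(B) = (B + 1)*3 = (1 + B)*3 = 3 + 3*B)
d = 1738 (d = 1716 + (-2 - 4*(2 - 4)*(7 - 4)) = 1716 + (-2 - 4*(-2)*3) = 1716 + (-2 + 24) = 1716 + 22 = 1738)
d + g(29) = 1738 + (3 + 3*29) = 1738 + (3 + 87) = 1738 + 90 = 1828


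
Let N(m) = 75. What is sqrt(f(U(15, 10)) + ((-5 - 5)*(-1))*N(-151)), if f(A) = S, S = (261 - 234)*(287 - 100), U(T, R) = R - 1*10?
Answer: sqrt(5799) ≈ 76.151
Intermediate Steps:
U(T, R) = -10 + R (U(T, R) = R - 10 = -10 + R)
S = 5049 (S = 27*187 = 5049)
f(A) = 5049
sqrt(f(U(15, 10)) + ((-5 - 5)*(-1))*N(-151)) = sqrt(5049 + ((-5 - 5)*(-1))*75) = sqrt(5049 - 10*(-1)*75) = sqrt(5049 + 10*75) = sqrt(5049 + 750) = sqrt(5799)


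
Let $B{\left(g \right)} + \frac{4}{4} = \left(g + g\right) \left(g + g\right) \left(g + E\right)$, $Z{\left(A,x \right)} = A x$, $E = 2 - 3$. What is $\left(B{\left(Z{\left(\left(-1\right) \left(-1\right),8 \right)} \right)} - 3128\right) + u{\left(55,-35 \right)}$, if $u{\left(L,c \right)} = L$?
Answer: $-1282$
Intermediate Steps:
$E = -1$ ($E = 2 - 3 = -1$)
$B{\left(g \right)} = -1 + 4 g^{2} \left(-1 + g\right)$ ($B{\left(g \right)} = -1 + \left(g + g\right) \left(g + g\right) \left(g - 1\right) = -1 + 2 g 2 g \left(-1 + g\right) = -1 + 4 g^{2} \left(-1 + g\right)$)
$\left(B{\left(Z{\left(\left(-1\right) \left(-1\right),8 \right)} \right)} - 3128\right) + u{\left(55,-35 \right)} = \left(\left(-1 - 4 \left(\left(-1\right) \left(-1\right) 8\right)^{2} + 4 \left(\left(-1\right) \left(-1\right) 8\right)^{3}\right) - 3128\right) + 55 = \left(\left(-1 - 4 \left(1 \cdot 8\right)^{2} + 4 \left(1 \cdot 8\right)^{3}\right) - 3128\right) + 55 = \left(\left(-1 - 4 \cdot 8^{2} + 4 \cdot 8^{3}\right) - 3128\right) + 55 = \left(\left(-1 - 256 + 4 \cdot 512\right) - 3128\right) + 55 = \left(\left(-1 - 256 + 2048\right) - 3128\right) + 55 = \left(1791 - 3128\right) + 55 = -1337 + 55 = -1282$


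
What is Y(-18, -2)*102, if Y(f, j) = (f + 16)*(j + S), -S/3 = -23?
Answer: -13668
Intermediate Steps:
S = 69 (S = -3*(-23) = 69)
Y(f, j) = (16 + f)*(69 + j) (Y(f, j) = (f + 16)*(j + 69) = (16 + f)*(69 + j))
Y(-18, -2)*102 = (1104 + 16*(-2) + 69*(-18) - 18*(-2))*102 = (1104 - 32 - 1242 + 36)*102 = -134*102 = -13668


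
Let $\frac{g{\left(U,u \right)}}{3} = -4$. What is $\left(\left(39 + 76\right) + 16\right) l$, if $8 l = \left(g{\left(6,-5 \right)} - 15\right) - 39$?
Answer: $- \frac{4323}{4} \approx -1080.8$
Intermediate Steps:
$g{\left(U,u \right)} = -12$ ($g{\left(U,u \right)} = 3 \left(-4\right) = -12$)
$l = - \frac{33}{4}$ ($l = \frac{\left(-12 - 15\right) - 39}{8} = \frac{-27 - 39}{8} = \frac{1}{8} \left(-66\right) = - \frac{33}{4} \approx -8.25$)
$\left(\left(39 + 76\right) + 16\right) l = \left(\left(39 + 76\right) + 16\right) \left(- \frac{33}{4}\right) = \left(115 + 16\right) \left(- \frac{33}{4}\right) = 131 \left(- \frac{33}{4}\right) = - \frac{4323}{4}$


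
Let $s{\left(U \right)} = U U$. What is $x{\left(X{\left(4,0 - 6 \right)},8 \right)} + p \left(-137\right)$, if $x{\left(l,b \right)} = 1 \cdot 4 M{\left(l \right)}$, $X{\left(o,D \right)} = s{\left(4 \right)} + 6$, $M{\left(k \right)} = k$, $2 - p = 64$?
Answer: $8582$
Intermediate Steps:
$s{\left(U \right)} = U^{2}$
$p = -62$ ($p = 2 - 64 = -62$)
$X{\left(o,D \right)} = 22$ ($X{\left(o,D \right)} = 4^{2} + 6 = 16 + 6 = 22$)
$x{\left(l,b \right)} = 4 l$ ($x{\left(l,b \right)} = 1 \cdot 4 l = 4 l$)
$x{\left(X{\left(4,0 - 6 \right)},8 \right)} + p \left(-137\right) = 4 \cdot 22 - -8494 = 88 + 8494 = 8582$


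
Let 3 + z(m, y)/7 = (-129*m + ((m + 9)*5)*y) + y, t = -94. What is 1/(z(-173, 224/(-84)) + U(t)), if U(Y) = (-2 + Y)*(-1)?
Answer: 1/171582 ≈ 5.8281e-6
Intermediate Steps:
U(Y) = 2 - Y
z(m, y) = -21 - 903*m + 7*y + 7*y*(45 + 5*m) (z(m, y) = -21 + 7*((-129*m + ((m + 9)*5)*y) + y) = -21 + 7*((-129*m + ((9 + m)*5)*y) + y) = -21 + 7*((-129*m + (45 + 5*m)*y) + y) = -21 + 7*((-129*m + y*(45 + 5*m)) + y) = -21 + 7*(y - 129*m + y*(45 + 5*m)) = -21 + (-903*m + 7*y + 7*y*(45 + 5*m)) = -21 - 903*m + 7*y + 7*y*(45 + 5*m))
1/(z(-173, 224/(-84)) + U(t)) = 1/((-21 - 903*(-173) + 322*(224/(-84)) + 35*(-173)*(224/(-84))) + (2 - 1*(-94))) = 1/((-21 + 156219 + 322*(224*(-1/84)) + 35*(-173)*(224*(-1/84))) + (2 + 94)) = 1/((-21 + 156219 + 322*(-8/3) + 35*(-173)*(-8/3)) + 96) = 1/((-21 + 156219 - 2576/3 + 48440/3) + 96) = 1/(171486 + 96) = 1/171582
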